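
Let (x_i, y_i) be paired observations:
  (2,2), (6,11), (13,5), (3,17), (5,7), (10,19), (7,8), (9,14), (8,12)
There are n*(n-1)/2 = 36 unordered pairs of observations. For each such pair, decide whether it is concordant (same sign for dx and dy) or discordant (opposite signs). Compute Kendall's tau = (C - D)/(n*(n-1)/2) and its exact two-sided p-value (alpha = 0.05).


Step 1: Enumerate the 36 unordered pairs (i,j) with i<j and classify each by sign(x_j-x_i) * sign(y_j-y_i).
  (1,2):dx=+4,dy=+9->C; (1,3):dx=+11,dy=+3->C; (1,4):dx=+1,dy=+15->C; (1,5):dx=+3,dy=+5->C
  (1,6):dx=+8,dy=+17->C; (1,7):dx=+5,dy=+6->C; (1,8):dx=+7,dy=+12->C; (1,9):dx=+6,dy=+10->C
  (2,3):dx=+7,dy=-6->D; (2,4):dx=-3,dy=+6->D; (2,5):dx=-1,dy=-4->C; (2,6):dx=+4,dy=+8->C
  (2,7):dx=+1,dy=-3->D; (2,8):dx=+3,dy=+3->C; (2,9):dx=+2,dy=+1->C; (3,4):dx=-10,dy=+12->D
  (3,5):dx=-8,dy=+2->D; (3,6):dx=-3,dy=+14->D; (3,7):dx=-6,dy=+3->D; (3,8):dx=-4,dy=+9->D
  (3,9):dx=-5,dy=+7->D; (4,5):dx=+2,dy=-10->D; (4,6):dx=+7,dy=+2->C; (4,7):dx=+4,dy=-9->D
  (4,8):dx=+6,dy=-3->D; (4,9):dx=+5,dy=-5->D; (5,6):dx=+5,dy=+12->C; (5,7):dx=+2,dy=+1->C
  (5,8):dx=+4,dy=+7->C; (5,9):dx=+3,dy=+5->C; (6,7):dx=-3,dy=-11->C; (6,8):dx=-1,dy=-5->C
  (6,9):dx=-2,dy=-7->C; (7,8):dx=+2,dy=+6->C; (7,9):dx=+1,dy=+4->C; (8,9):dx=-1,dy=-2->C
Step 2: C = 23, D = 13, total pairs = 36.
Step 3: tau = (C - D)/(n(n-1)/2) = (23 - 13)/36 = 0.277778.
Step 4: Exact two-sided p-value (enumerate n! = 362880 permutations of y under H0): p = 0.358488.
Step 5: alpha = 0.05. fail to reject H0.

tau_b = 0.2778 (C=23, D=13), p = 0.358488, fail to reject H0.


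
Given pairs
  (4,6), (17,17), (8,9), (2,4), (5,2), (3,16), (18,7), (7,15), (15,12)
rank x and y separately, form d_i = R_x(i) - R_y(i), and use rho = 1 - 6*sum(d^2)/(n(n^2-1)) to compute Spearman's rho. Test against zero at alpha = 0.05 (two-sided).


Step 1: Rank x and y separately (midranks; no ties here).
rank(x): 4->3, 17->8, 8->6, 2->1, 5->4, 3->2, 18->9, 7->5, 15->7
rank(y): 6->3, 17->9, 9->5, 4->2, 2->1, 16->8, 7->4, 15->7, 12->6
Step 2: d_i = R_x(i) - R_y(i); compute d_i^2.
  (3-3)^2=0, (8-9)^2=1, (6-5)^2=1, (1-2)^2=1, (4-1)^2=9, (2-8)^2=36, (9-4)^2=25, (5-7)^2=4, (7-6)^2=1
sum(d^2) = 78.
Step 3: rho = 1 - 6*78 / (9*(9^2 - 1)) = 1 - 468/720 = 0.350000.
Step 4: Under H0, t = rho * sqrt((n-2)/(1-rho^2)) = 0.9885 ~ t(7).
Step 5: Two-sided p-value from the t-distribution with 7 df = 0.355820.
Step 6: alpha = 0.05. fail to reject H0.

rho = 0.3500, p = 0.355820, fail to reject H0 at alpha = 0.05.


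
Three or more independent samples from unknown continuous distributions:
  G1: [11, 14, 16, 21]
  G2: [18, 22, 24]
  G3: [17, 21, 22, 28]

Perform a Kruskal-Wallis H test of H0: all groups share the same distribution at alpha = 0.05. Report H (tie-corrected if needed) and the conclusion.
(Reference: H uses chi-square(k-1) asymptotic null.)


Step 1: Combine all N = 11 observations and assign midranks.
sorted (value, group, rank): (11,G1,1), (14,G1,2), (16,G1,3), (17,G3,4), (18,G2,5), (21,G1,6.5), (21,G3,6.5), (22,G2,8.5), (22,G3,8.5), (24,G2,10), (28,G3,11)
Step 2: Sum ranks within each group.
R_1 = 12.5 (n_1 = 4)
R_2 = 23.5 (n_2 = 3)
R_3 = 30 (n_3 = 4)
Step 3: H = 12/(N(N+1)) * sum(R_i^2/n_i) - 3(N+1)
     = 12/(11*12) * (12.5^2/4 + 23.5^2/3 + 30^2/4) - 3*12
     = 0.090909 * 448.146 - 36
     = 4.740530.
Step 4: Ties present; correction factor C = 1 - 12/(11^3 - 11) = 0.990909. Corrected H = 4.740530 / 0.990909 = 4.784021.
Step 5: Under H0, H ~ chi^2(2); p-value = 0.091446.
Step 6: alpha = 0.05. fail to reject H0.

H = 4.7840, df = 2, p = 0.091446, fail to reject H0.


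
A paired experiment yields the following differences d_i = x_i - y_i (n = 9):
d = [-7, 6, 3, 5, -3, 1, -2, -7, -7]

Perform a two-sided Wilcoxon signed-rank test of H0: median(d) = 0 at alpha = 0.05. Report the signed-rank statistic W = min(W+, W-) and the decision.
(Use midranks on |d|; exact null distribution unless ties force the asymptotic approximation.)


Step 1: Drop any zero differences (none here) and take |d_i|.
|d| = [7, 6, 3, 5, 3, 1, 2, 7, 7]
Step 2: Midrank |d_i| (ties get averaged ranks).
ranks: |7|->8, |6|->6, |3|->3.5, |5|->5, |3|->3.5, |1|->1, |2|->2, |7|->8, |7|->8
Step 3: Attach original signs; sum ranks with positive sign and with negative sign.
W+ = 6 + 3.5 + 5 + 1 = 15.5
W- = 8 + 3.5 + 2 + 8 + 8 = 29.5
(Check: W+ + W- = 45 should equal n(n+1)/2 = 45.)
Step 4: Test statistic W = min(W+, W-) = 15.5.
Step 5: Ties in |d|, so use the tie-corrected normal approximation.
        E[W] = n(n+1)/4 = 9*10/4 = 22.5.
        Tie groups: |d|=3 (t=2), |d|=7 (t=3); sum(t^3 - t) = 30.
        Var[W] = n(n+1)(2n+1)/24 - sum(t^3-t)/48 = 1710/24 - 30/48 = 70.625.
        z = (W - E[W]) / sqrt(Var[W]) = (15.5 - 22.5) / 8.4039 = -0.8329.
        Two-sided p = 2*Phi(z) = 0.404873.
Step 6: alpha = 0.05. fail to reject H0.

W+ = 15.5, W- = 29.5, W = min = 15.5, p = 0.404873, fail to reject H0.


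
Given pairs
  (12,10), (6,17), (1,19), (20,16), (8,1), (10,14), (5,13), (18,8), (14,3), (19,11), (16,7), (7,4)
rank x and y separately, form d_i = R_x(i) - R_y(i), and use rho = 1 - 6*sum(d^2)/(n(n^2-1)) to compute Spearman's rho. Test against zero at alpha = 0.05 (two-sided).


Step 1: Rank x and y separately (midranks; no ties here).
rank(x): 12->7, 6->3, 1->1, 20->12, 8->5, 10->6, 5->2, 18->10, 14->8, 19->11, 16->9, 7->4
rank(y): 10->6, 17->11, 19->12, 16->10, 1->1, 14->9, 13->8, 8->5, 3->2, 11->7, 7->4, 4->3
Step 2: d_i = R_x(i) - R_y(i); compute d_i^2.
  (7-6)^2=1, (3-11)^2=64, (1-12)^2=121, (12-10)^2=4, (5-1)^2=16, (6-9)^2=9, (2-8)^2=36, (10-5)^2=25, (8-2)^2=36, (11-7)^2=16, (9-4)^2=25, (4-3)^2=1
sum(d^2) = 354.
Step 3: rho = 1 - 6*354 / (12*(12^2 - 1)) = 1 - 2124/1716 = -0.237762.
Step 4: Under H0, t = rho * sqrt((n-2)/(1-rho^2)) = -0.7741 ~ t(10).
Step 5: Two-sided p-value from the t-distribution with 10 df = 0.456801.
Step 6: alpha = 0.05. fail to reject H0.

rho = -0.2378, p = 0.456801, fail to reject H0 at alpha = 0.05.


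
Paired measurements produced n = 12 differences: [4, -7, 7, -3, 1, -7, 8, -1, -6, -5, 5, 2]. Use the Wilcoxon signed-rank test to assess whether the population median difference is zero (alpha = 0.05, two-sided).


Step 1: Drop any zero differences (none here) and take |d_i|.
|d| = [4, 7, 7, 3, 1, 7, 8, 1, 6, 5, 5, 2]
Step 2: Midrank |d_i| (ties get averaged ranks).
ranks: |4|->5, |7|->10, |7|->10, |3|->4, |1|->1.5, |7|->10, |8|->12, |1|->1.5, |6|->8, |5|->6.5, |5|->6.5, |2|->3
Step 3: Attach original signs; sum ranks with positive sign and with negative sign.
W+ = 5 + 10 + 1.5 + 12 + 6.5 + 3 = 38
W- = 10 + 4 + 10 + 1.5 + 8 + 6.5 = 40
(Check: W+ + W- = 78 should equal n(n+1)/2 = 78.)
Step 4: Test statistic W = min(W+, W-) = 38.
Step 5: Ties in |d|, so use the tie-corrected normal approximation.
        E[W] = n(n+1)/4 = 12*13/4 = 39.
        Tie groups: |d|=1 (t=2), |d|=5 (t=2), |d|=7 (t=3); sum(t^3 - t) = 36.
        Var[W] = n(n+1)(2n+1)/24 - sum(t^3-t)/48 = 3900/24 - 36/48 = 161.75.
        z = (W - E[W]) / sqrt(Var[W]) = (38 - 39) / 12.7181 = -0.0786.
        Two-sided p = 2*Phi(z) = 0.937328.
Step 6: alpha = 0.05. fail to reject H0.

W+ = 38, W- = 40, W = min = 38, p = 0.937328, fail to reject H0.


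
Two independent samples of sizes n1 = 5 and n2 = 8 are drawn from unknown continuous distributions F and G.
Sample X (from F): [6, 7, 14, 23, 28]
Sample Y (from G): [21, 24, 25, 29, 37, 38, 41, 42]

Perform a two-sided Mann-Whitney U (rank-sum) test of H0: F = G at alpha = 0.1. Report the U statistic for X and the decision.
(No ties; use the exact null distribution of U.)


Step 1: Combine and sort all 13 observations; assign midranks.
sorted (value, group): (6,X), (7,X), (14,X), (21,Y), (23,X), (24,Y), (25,Y), (28,X), (29,Y), (37,Y), (38,Y), (41,Y), (42,Y)
ranks: 6->1, 7->2, 14->3, 21->4, 23->5, 24->6, 25->7, 28->8, 29->9, 37->10, 38->11, 41->12, 42->13
Step 2: Rank sum for X: R1 = 1 + 2 + 3 + 5 + 8 = 19.
Step 3: U_X = R1 - n1(n1+1)/2 = 19 - 5*6/2 = 19 - 15 = 4.
       U_Y = n1*n2 - U_X = 40 - 4 = 36.
Step 4: No ties, so the exact null distribution of U (based on enumerating the C(13,5) = 1287 equally likely rank assignments) gives the two-sided p-value.
Step 5: p-value = 0.018648; compare to alpha = 0.1. reject H0.

U_X = 4, p = 0.018648, reject H0 at alpha = 0.1.


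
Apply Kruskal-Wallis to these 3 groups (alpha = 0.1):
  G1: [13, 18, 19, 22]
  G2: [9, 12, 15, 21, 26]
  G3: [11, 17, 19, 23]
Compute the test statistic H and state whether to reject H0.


Step 1: Combine all N = 13 observations and assign midranks.
sorted (value, group, rank): (9,G2,1), (11,G3,2), (12,G2,3), (13,G1,4), (15,G2,5), (17,G3,6), (18,G1,7), (19,G1,8.5), (19,G3,8.5), (21,G2,10), (22,G1,11), (23,G3,12), (26,G2,13)
Step 2: Sum ranks within each group.
R_1 = 30.5 (n_1 = 4)
R_2 = 32 (n_2 = 5)
R_3 = 28.5 (n_3 = 4)
Step 3: H = 12/(N(N+1)) * sum(R_i^2/n_i) - 3(N+1)
     = 12/(13*14) * (30.5^2/4 + 32^2/5 + 28.5^2/4) - 3*14
     = 0.065934 * 640.425 - 42
     = 0.225824.
Step 4: Ties present; correction factor C = 1 - 6/(13^3 - 13) = 0.997253. Corrected H = 0.225824 / 0.997253 = 0.226446.
Step 5: Under H0, H ~ chi^2(2); p-value = 0.892951.
Step 6: alpha = 0.1. fail to reject H0.

H = 0.2264, df = 2, p = 0.892951, fail to reject H0.


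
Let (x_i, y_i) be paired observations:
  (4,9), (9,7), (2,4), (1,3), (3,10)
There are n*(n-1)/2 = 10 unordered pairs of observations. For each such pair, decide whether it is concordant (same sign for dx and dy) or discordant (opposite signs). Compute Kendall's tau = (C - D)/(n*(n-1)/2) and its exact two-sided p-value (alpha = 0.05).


Step 1: Enumerate the 10 unordered pairs (i,j) with i<j and classify each by sign(x_j-x_i) * sign(y_j-y_i).
  (1,2):dx=+5,dy=-2->D; (1,3):dx=-2,dy=-5->C; (1,4):dx=-3,dy=-6->C; (1,5):dx=-1,dy=+1->D
  (2,3):dx=-7,dy=-3->C; (2,4):dx=-8,dy=-4->C; (2,5):dx=-6,dy=+3->D; (3,4):dx=-1,dy=-1->C
  (3,5):dx=+1,dy=+6->C; (4,5):dx=+2,dy=+7->C
Step 2: C = 7, D = 3, total pairs = 10.
Step 3: tau = (C - D)/(n(n-1)/2) = (7 - 3)/10 = 0.400000.
Step 4: Exact two-sided p-value (enumerate n! = 120 permutations of y under H0): p = 0.483333.
Step 5: alpha = 0.05. fail to reject H0.

tau_b = 0.4000 (C=7, D=3), p = 0.483333, fail to reject H0.


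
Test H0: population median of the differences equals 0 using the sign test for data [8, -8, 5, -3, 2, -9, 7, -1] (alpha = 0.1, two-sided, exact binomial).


Step 1: Discard zero differences. Original n = 8; n_eff = number of nonzero differences = 8.
Nonzero differences (with sign): +8, -8, +5, -3, +2, -9, +7, -1
Step 2: Count signs: positive = 4, negative = 4.
Step 3: Under H0: P(positive) = 0.5, so the number of positives S ~ Bin(8, 0.5).
Step 4: Two-sided exact p-value = sum of Bin(8,0.5) probabilities at or below the observed probability = 1.000000.
Step 5: alpha = 0.1. fail to reject H0.

n_eff = 8, pos = 4, neg = 4, p = 1.000000, fail to reject H0.


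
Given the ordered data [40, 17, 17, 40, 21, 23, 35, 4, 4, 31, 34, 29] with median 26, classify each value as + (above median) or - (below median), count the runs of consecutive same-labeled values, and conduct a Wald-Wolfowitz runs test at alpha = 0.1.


Step 1: Compute median = 26; label A = above, B = below.
Labels in order: ABBABBABBAAA  (n_A = 6, n_B = 6)
Step 2: Count runs R = 7.
Step 3: Under H0 (random ordering), E[R] = 2*n_A*n_B/(n_A+n_B) + 1 = 2*6*6/12 + 1 = 7.0000.
        Var[R] = 2*n_A*n_B*(2*n_A*n_B - n_A - n_B) / ((n_A+n_B)^2 * (n_A+n_B-1)) = 4320/1584 = 2.7273.
        SD[R] = 1.6514.
Step 4: R = E[R], so z = 0 with no continuity correction.
Step 5: Two-sided p-value via normal approximation = 2*(1 - Phi(|z|)) = 1.000000.
Step 6: alpha = 0.1. fail to reject H0.

R = 7, z = 0.0000, p = 1.000000, fail to reject H0.


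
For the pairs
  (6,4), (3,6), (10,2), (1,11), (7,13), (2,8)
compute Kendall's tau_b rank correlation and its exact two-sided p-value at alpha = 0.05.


Step 1: Enumerate the 15 unordered pairs (i,j) with i<j and classify each by sign(x_j-x_i) * sign(y_j-y_i).
  (1,2):dx=-3,dy=+2->D; (1,3):dx=+4,dy=-2->D; (1,4):dx=-5,dy=+7->D; (1,5):dx=+1,dy=+9->C
  (1,6):dx=-4,dy=+4->D; (2,3):dx=+7,dy=-4->D; (2,4):dx=-2,dy=+5->D; (2,5):dx=+4,dy=+7->C
  (2,6):dx=-1,dy=+2->D; (3,4):dx=-9,dy=+9->D; (3,5):dx=-3,dy=+11->D; (3,6):dx=-8,dy=+6->D
  (4,5):dx=+6,dy=+2->C; (4,6):dx=+1,dy=-3->D; (5,6):dx=-5,dy=-5->C
Step 2: C = 4, D = 11, total pairs = 15.
Step 3: tau = (C - D)/(n(n-1)/2) = (4 - 11)/15 = -0.466667.
Step 4: Exact two-sided p-value (enumerate n! = 720 permutations of y under H0): p = 0.272222.
Step 5: alpha = 0.05. fail to reject H0.

tau_b = -0.4667 (C=4, D=11), p = 0.272222, fail to reject H0.


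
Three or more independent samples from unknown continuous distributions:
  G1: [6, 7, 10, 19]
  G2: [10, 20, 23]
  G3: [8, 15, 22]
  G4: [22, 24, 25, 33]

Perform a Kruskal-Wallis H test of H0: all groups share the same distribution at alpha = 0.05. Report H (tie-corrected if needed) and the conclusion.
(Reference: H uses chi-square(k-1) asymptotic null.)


Step 1: Combine all N = 14 observations and assign midranks.
sorted (value, group, rank): (6,G1,1), (7,G1,2), (8,G3,3), (10,G1,4.5), (10,G2,4.5), (15,G3,6), (19,G1,7), (20,G2,8), (22,G3,9.5), (22,G4,9.5), (23,G2,11), (24,G4,12), (25,G4,13), (33,G4,14)
Step 2: Sum ranks within each group.
R_1 = 14.5 (n_1 = 4)
R_2 = 23.5 (n_2 = 3)
R_3 = 18.5 (n_3 = 3)
R_4 = 48.5 (n_4 = 4)
Step 3: H = 12/(N(N+1)) * sum(R_i^2/n_i) - 3(N+1)
     = 12/(14*15) * (14.5^2/4 + 23.5^2/3 + 18.5^2/3 + 48.5^2/4) - 3*15
     = 0.057143 * 938.792 - 45
     = 8.645238.
Step 4: Ties present; correction factor C = 1 - 12/(14^3 - 14) = 0.995604. Corrected H = 8.645238 / 0.995604 = 8.683407.
Step 5: Under H0, H ~ chi^2(3); p-value = 0.033810.
Step 6: alpha = 0.05. reject H0.

H = 8.6834, df = 3, p = 0.033810, reject H0.


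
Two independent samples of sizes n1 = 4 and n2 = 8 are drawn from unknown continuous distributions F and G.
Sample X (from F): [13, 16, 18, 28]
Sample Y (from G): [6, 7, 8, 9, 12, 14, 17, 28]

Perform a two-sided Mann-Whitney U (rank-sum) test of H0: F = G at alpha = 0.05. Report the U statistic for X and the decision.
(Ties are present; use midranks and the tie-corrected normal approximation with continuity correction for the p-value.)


Step 1: Combine and sort all 12 observations; assign midranks.
sorted (value, group): (6,Y), (7,Y), (8,Y), (9,Y), (12,Y), (13,X), (14,Y), (16,X), (17,Y), (18,X), (28,X), (28,Y)
ranks: 6->1, 7->2, 8->3, 9->4, 12->5, 13->6, 14->7, 16->8, 17->9, 18->10, 28->11.5, 28->11.5
Step 2: Rank sum for X: R1 = 6 + 8 + 10 + 11.5 = 35.5.
Step 3: U_X = R1 - n1(n1+1)/2 = 35.5 - 4*5/2 = 35.5 - 10 = 25.5.
       U_Y = n1*n2 - U_X = 32 - 25.5 = 6.5.
Step 4: Ties are present, so use the tie-corrected normal approximation (with continuity correction) for the p-value.
Step 5: p-value = 0.125707; compare to alpha = 0.05. fail to reject H0.

U_X = 25.5, p = 0.125707, fail to reject H0 at alpha = 0.05.


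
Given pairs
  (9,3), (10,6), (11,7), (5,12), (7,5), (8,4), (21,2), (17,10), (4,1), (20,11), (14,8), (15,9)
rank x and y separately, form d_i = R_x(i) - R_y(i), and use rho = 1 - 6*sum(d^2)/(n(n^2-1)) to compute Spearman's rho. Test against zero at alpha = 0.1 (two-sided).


Step 1: Rank x and y separately (midranks; no ties here).
rank(x): 9->5, 10->6, 11->7, 5->2, 7->3, 8->4, 21->12, 17->10, 4->1, 20->11, 14->8, 15->9
rank(y): 3->3, 6->6, 7->7, 12->12, 5->5, 4->4, 2->2, 10->10, 1->1, 11->11, 8->8, 9->9
Step 2: d_i = R_x(i) - R_y(i); compute d_i^2.
  (5-3)^2=4, (6-6)^2=0, (7-7)^2=0, (2-12)^2=100, (3-5)^2=4, (4-4)^2=0, (12-2)^2=100, (10-10)^2=0, (1-1)^2=0, (11-11)^2=0, (8-8)^2=0, (9-9)^2=0
sum(d^2) = 208.
Step 3: rho = 1 - 6*208 / (12*(12^2 - 1)) = 1 - 1248/1716 = 0.272727.
Step 4: Under H0, t = rho * sqrt((n-2)/(1-rho^2)) = 0.8964 ~ t(10).
Step 5: Two-sided p-value from the t-distribution with 10 df = 0.391097.
Step 6: alpha = 0.1. fail to reject H0.

rho = 0.2727, p = 0.391097, fail to reject H0 at alpha = 0.1.


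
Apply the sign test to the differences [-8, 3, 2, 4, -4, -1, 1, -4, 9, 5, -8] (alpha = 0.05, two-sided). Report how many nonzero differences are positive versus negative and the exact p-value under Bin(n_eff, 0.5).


Step 1: Discard zero differences. Original n = 11; n_eff = number of nonzero differences = 11.
Nonzero differences (with sign): -8, +3, +2, +4, -4, -1, +1, -4, +9, +5, -8
Step 2: Count signs: positive = 6, negative = 5.
Step 3: Under H0: P(positive) = 0.5, so the number of positives S ~ Bin(11, 0.5).
Step 4: Two-sided exact p-value = sum of Bin(11,0.5) probabilities at or below the observed probability = 1.000000.
Step 5: alpha = 0.05. fail to reject H0.

n_eff = 11, pos = 6, neg = 5, p = 1.000000, fail to reject H0.


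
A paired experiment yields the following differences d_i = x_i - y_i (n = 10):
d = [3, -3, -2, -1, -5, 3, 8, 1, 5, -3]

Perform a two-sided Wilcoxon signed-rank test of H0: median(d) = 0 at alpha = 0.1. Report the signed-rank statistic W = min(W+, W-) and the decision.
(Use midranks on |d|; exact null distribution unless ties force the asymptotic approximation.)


Step 1: Drop any zero differences (none here) and take |d_i|.
|d| = [3, 3, 2, 1, 5, 3, 8, 1, 5, 3]
Step 2: Midrank |d_i| (ties get averaged ranks).
ranks: |3|->5.5, |3|->5.5, |2|->3, |1|->1.5, |5|->8.5, |3|->5.5, |8|->10, |1|->1.5, |5|->8.5, |3|->5.5
Step 3: Attach original signs; sum ranks with positive sign and with negative sign.
W+ = 5.5 + 5.5 + 10 + 1.5 + 8.5 = 31
W- = 5.5 + 3 + 1.5 + 8.5 + 5.5 = 24
(Check: W+ + W- = 55 should equal n(n+1)/2 = 55.)
Step 4: Test statistic W = min(W+, W-) = 24.
Step 5: Ties in |d|, so use the tie-corrected normal approximation.
        E[W] = n(n+1)/4 = 10*11/4 = 27.5.
        Tie groups: |d|=1 (t=2), |d|=3 (t=4), |d|=5 (t=2); sum(t^3 - t) = 72.
        Var[W] = n(n+1)(2n+1)/24 - sum(t^3-t)/48 = 2310/24 - 72/48 = 94.75.
        z = (W - E[W]) / sqrt(Var[W]) = (24 - 27.5) / 9.7340 = -0.3596.
        Two-sided p = 2*Phi(z) = 0.719172.
Step 6: alpha = 0.1. fail to reject H0.

W+ = 31, W- = 24, W = min = 24, p = 0.719172, fail to reject H0.


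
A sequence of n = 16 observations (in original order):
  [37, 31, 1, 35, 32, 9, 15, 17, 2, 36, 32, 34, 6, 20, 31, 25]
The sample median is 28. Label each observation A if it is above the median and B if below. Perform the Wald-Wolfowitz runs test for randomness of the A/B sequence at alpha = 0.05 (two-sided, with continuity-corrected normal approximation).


Step 1: Compute median = 28; label A = above, B = below.
Labels in order: AABAABBBBAAABBAB  (n_A = 8, n_B = 8)
Step 2: Count runs R = 8.
Step 3: Under H0 (random ordering), E[R] = 2*n_A*n_B/(n_A+n_B) + 1 = 2*8*8/16 + 1 = 9.0000.
        Var[R] = 2*n_A*n_B*(2*n_A*n_B - n_A - n_B) / ((n_A+n_B)^2 * (n_A+n_B-1)) = 14336/3840 = 3.7333.
        SD[R] = 1.9322.
Step 4: Continuity-corrected z = (R + 0.5 - E[R]) / SD[R] = (8 + 0.5 - 9.0000) / 1.9322 = -0.2588.
Step 5: Two-sided p-value via normal approximation = 2*(1 - Phi(|z|)) = 0.795809.
Step 6: alpha = 0.05. fail to reject H0.

R = 8, z = -0.2588, p = 0.795809, fail to reject H0.


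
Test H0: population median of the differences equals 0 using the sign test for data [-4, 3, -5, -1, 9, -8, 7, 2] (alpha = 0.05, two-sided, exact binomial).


Step 1: Discard zero differences. Original n = 8; n_eff = number of nonzero differences = 8.
Nonzero differences (with sign): -4, +3, -5, -1, +9, -8, +7, +2
Step 2: Count signs: positive = 4, negative = 4.
Step 3: Under H0: P(positive) = 0.5, so the number of positives S ~ Bin(8, 0.5).
Step 4: Two-sided exact p-value = sum of Bin(8,0.5) probabilities at or below the observed probability = 1.000000.
Step 5: alpha = 0.05. fail to reject H0.

n_eff = 8, pos = 4, neg = 4, p = 1.000000, fail to reject H0.


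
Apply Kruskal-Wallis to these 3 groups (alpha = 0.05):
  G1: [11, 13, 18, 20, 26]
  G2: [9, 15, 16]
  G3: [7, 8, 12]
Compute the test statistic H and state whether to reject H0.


Step 1: Combine all N = 11 observations and assign midranks.
sorted (value, group, rank): (7,G3,1), (8,G3,2), (9,G2,3), (11,G1,4), (12,G3,5), (13,G1,6), (15,G2,7), (16,G2,8), (18,G1,9), (20,G1,10), (26,G1,11)
Step 2: Sum ranks within each group.
R_1 = 40 (n_1 = 5)
R_2 = 18 (n_2 = 3)
R_3 = 8 (n_3 = 3)
Step 3: H = 12/(N(N+1)) * sum(R_i^2/n_i) - 3(N+1)
     = 12/(11*12) * (40^2/5 + 18^2/3 + 8^2/3) - 3*12
     = 0.090909 * 449.333 - 36
     = 4.848485.
Step 4: No ties, so H is used without correction.
Step 5: Under H0, H ~ chi^2(2); p-value = 0.088545.
Step 6: alpha = 0.05. fail to reject H0.

H = 4.8485, df = 2, p = 0.088545, fail to reject H0.


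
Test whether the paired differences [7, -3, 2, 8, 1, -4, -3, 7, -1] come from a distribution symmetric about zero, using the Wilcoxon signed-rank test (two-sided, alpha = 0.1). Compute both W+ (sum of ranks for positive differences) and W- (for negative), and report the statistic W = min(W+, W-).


Step 1: Drop any zero differences (none here) and take |d_i|.
|d| = [7, 3, 2, 8, 1, 4, 3, 7, 1]
Step 2: Midrank |d_i| (ties get averaged ranks).
ranks: |7|->7.5, |3|->4.5, |2|->3, |8|->9, |1|->1.5, |4|->6, |3|->4.5, |7|->7.5, |1|->1.5
Step 3: Attach original signs; sum ranks with positive sign and with negative sign.
W+ = 7.5 + 3 + 9 + 1.5 + 7.5 = 28.5
W- = 4.5 + 6 + 4.5 + 1.5 = 16.5
(Check: W+ + W- = 45 should equal n(n+1)/2 = 45.)
Step 4: Test statistic W = min(W+, W-) = 16.5.
Step 5: Ties in |d|, so use the tie-corrected normal approximation.
        E[W] = n(n+1)/4 = 9*10/4 = 22.5.
        Tie groups: |d|=1 (t=2), |d|=3 (t=2), |d|=7 (t=2); sum(t^3 - t) = 18.
        Var[W] = n(n+1)(2n+1)/24 - sum(t^3-t)/48 = 1710/24 - 18/48 = 70.875.
        z = (W - E[W]) / sqrt(Var[W]) = (16.5 - 22.5) / 8.4187 = -0.7127.
        Two-sided p = 2*Phi(z) = 0.476033.
Step 6: alpha = 0.1. fail to reject H0.

W+ = 28.5, W- = 16.5, W = min = 16.5, p = 0.476033, fail to reject H0.


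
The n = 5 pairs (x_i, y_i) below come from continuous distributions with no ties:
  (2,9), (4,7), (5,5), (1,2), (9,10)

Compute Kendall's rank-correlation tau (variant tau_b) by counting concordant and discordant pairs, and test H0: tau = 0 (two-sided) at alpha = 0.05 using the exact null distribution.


Step 1: Enumerate the 10 unordered pairs (i,j) with i<j and classify each by sign(x_j-x_i) * sign(y_j-y_i).
  (1,2):dx=+2,dy=-2->D; (1,3):dx=+3,dy=-4->D; (1,4):dx=-1,dy=-7->C; (1,5):dx=+7,dy=+1->C
  (2,3):dx=+1,dy=-2->D; (2,4):dx=-3,dy=-5->C; (2,5):dx=+5,dy=+3->C; (3,4):dx=-4,dy=-3->C
  (3,5):dx=+4,dy=+5->C; (4,5):dx=+8,dy=+8->C
Step 2: C = 7, D = 3, total pairs = 10.
Step 3: tau = (C - D)/(n(n-1)/2) = (7 - 3)/10 = 0.400000.
Step 4: Exact two-sided p-value (enumerate n! = 120 permutations of y under H0): p = 0.483333.
Step 5: alpha = 0.05. fail to reject H0.

tau_b = 0.4000 (C=7, D=3), p = 0.483333, fail to reject H0.


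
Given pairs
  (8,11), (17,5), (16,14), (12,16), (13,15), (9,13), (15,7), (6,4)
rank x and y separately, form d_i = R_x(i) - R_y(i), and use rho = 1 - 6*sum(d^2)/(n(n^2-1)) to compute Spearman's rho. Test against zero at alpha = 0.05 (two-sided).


Step 1: Rank x and y separately (midranks; no ties here).
rank(x): 8->2, 17->8, 16->7, 12->4, 13->5, 9->3, 15->6, 6->1
rank(y): 11->4, 5->2, 14->6, 16->8, 15->7, 13->5, 7->3, 4->1
Step 2: d_i = R_x(i) - R_y(i); compute d_i^2.
  (2-4)^2=4, (8-2)^2=36, (7-6)^2=1, (4-8)^2=16, (5-7)^2=4, (3-5)^2=4, (6-3)^2=9, (1-1)^2=0
sum(d^2) = 74.
Step 3: rho = 1 - 6*74 / (8*(8^2 - 1)) = 1 - 444/504 = 0.119048.
Step 4: Under H0, t = rho * sqrt((n-2)/(1-rho^2)) = 0.2937 ~ t(6).
Step 5: Two-sided p-value from the t-distribution with 6 df = 0.778886.
Step 6: alpha = 0.05. fail to reject H0.

rho = 0.1190, p = 0.778886, fail to reject H0 at alpha = 0.05.


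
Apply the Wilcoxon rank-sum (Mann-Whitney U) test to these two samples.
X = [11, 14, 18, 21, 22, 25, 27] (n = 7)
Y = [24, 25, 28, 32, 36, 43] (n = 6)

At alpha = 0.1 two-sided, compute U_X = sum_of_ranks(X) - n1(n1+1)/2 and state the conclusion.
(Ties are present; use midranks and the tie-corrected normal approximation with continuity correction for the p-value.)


Step 1: Combine and sort all 13 observations; assign midranks.
sorted (value, group): (11,X), (14,X), (18,X), (21,X), (22,X), (24,Y), (25,X), (25,Y), (27,X), (28,Y), (32,Y), (36,Y), (43,Y)
ranks: 11->1, 14->2, 18->3, 21->4, 22->5, 24->6, 25->7.5, 25->7.5, 27->9, 28->10, 32->11, 36->12, 43->13
Step 2: Rank sum for X: R1 = 1 + 2 + 3 + 4 + 5 + 7.5 + 9 = 31.5.
Step 3: U_X = R1 - n1(n1+1)/2 = 31.5 - 7*8/2 = 31.5 - 28 = 3.5.
       U_Y = n1*n2 - U_X = 42 - 3.5 = 38.5.
Step 4: Ties are present, so use the tie-corrected normal approximation (with continuity correction) for the p-value.
Step 5: p-value = 0.015019; compare to alpha = 0.1. reject H0.

U_X = 3.5, p = 0.015019, reject H0 at alpha = 0.1.


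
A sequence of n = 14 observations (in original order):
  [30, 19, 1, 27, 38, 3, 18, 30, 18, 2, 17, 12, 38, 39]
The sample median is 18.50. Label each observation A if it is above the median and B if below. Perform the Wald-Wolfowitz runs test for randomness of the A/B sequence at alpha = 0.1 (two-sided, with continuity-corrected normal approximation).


Step 1: Compute median = 18.50; label A = above, B = below.
Labels in order: AABAABBABBBBAA  (n_A = 7, n_B = 7)
Step 2: Count runs R = 7.
Step 3: Under H0 (random ordering), E[R] = 2*n_A*n_B/(n_A+n_B) + 1 = 2*7*7/14 + 1 = 8.0000.
        Var[R] = 2*n_A*n_B*(2*n_A*n_B - n_A - n_B) / ((n_A+n_B)^2 * (n_A+n_B-1)) = 8232/2548 = 3.2308.
        SD[R] = 1.7974.
Step 4: Continuity-corrected z = (R + 0.5 - E[R]) / SD[R] = (7 + 0.5 - 8.0000) / 1.7974 = -0.2782.
Step 5: Two-sided p-value via normal approximation = 2*(1 - Phi(|z|)) = 0.780879.
Step 6: alpha = 0.1. fail to reject H0.

R = 7, z = -0.2782, p = 0.780879, fail to reject H0.


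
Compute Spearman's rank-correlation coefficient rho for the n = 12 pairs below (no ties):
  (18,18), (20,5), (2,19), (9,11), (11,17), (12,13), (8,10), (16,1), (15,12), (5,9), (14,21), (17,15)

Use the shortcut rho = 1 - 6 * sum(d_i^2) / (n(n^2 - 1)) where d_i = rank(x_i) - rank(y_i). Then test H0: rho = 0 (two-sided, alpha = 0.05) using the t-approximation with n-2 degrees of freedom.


Step 1: Rank x and y separately (midranks; no ties here).
rank(x): 18->11, 20->12, 2->1, 9->4, 11->5, 12->6, 8->3, 16->9, 15->8, 5->2, 14->7, 17->10
rank(y): 18->10, 5->2, 19->11, 11->5, 17->9, 13->7, 10->4, 1->1, 12->6, 9->3, 21->12, 15->8
Step 2: d_i = R_x(i) - R_y(i); compute d_i^2.
  (11-10)^2=1, (12-2)^2=100, (1-11)^2=100, (4-5)^2=1, (5-9)^2=16, (6-7)^2=1, (3-4)^2=1, (9-1)^2=64, (8-6)^2=4, (2-3)^2=1, (7-12)^2=25, (10-8)^2=4
sum(d^2) = 318.
Step 3: rho = 1 - 6*318 / (12*(12^2 - 1)) = 1 - 1908/1716 = -0.111888.
Step 4: Under H0, t = rho * sqrt((n-2)/(1-rho^2)) = -0.3561 ~ t(10).
Step 5: Two-sided p-value from the t-distribution with 10 df = 0.729195.
Step 6: alpha = 0.05. fail to reject H0.

rho = -0.1119, p = 0.729195, fail to reject H0 at alpha = 0.05.


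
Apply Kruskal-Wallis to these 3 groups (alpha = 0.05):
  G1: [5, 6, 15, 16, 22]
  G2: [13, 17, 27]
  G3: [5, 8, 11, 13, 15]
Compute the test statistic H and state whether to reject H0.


Step 1: Combine all N = 13 observations and assign midranks.
sorted (value, group, rank): (5,G1,1.5), (5,G3,1.5), (6,G1,3), (8,G3,4), (11,G3,5), (13,G2,6.5), (13,G3,6.5), (15,G1,8.5), (15,G3,8.5), (16,G1,10), (17,G2,11), (22,G1,12), (27,G2,13)
Step 2: Sum ranks within each group.
R_1 = 35 (n_1 = 5)
R_2 = 30.5 (n_2 = 3)
R_3 = 25.5 (n_3 = 5)
Step 3: H = 12/(N(N+1)) * sum(R_i^2/n_i) - 3(N+1)
     = 12/(13*14) * (35^2/5 + 30.5^2/3 + 25.5^2/5) - 3*14
     = 0.065934 * 685.133 - 42
     = 3.173626.
Step 4: Ties present; correction factor C = 1 - 18/(13^3 - 13) = 0.991758. Corrected H = 3.173626 / 0.991758 = 3.200000.
Step 5: Under H0, H ~ chi^2(2); p-value = 0.201897.
Step 6: alpha = 0.05. fail to reject H0.

H = 3.2000, df = 2, p = 0.201897, fail to reject H0.


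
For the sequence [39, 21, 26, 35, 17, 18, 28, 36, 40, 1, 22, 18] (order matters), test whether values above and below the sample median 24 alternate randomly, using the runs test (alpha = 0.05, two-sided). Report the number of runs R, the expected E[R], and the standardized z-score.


Step 1: Compute median = 24; label A = above, B = below.
Labels in order: ABAABBAAABBB  (n_A = 6, n_B = 6)
Step 2: Count runs R = 6.
Step 3: Under H0 (random ordering), E[R] = 2*n_A*n_B/(n_A+n_B) + 1 = 2*6*6/12 + 1 = 7.0000.
        Var[R] = 2*n_A*n_B*(2*n_A*n_B - n_A - n_B) / ((n_A+n_B)^2 * (n_A+n_B-1)) = 4320/1584 = 2.7273.
        SD[R] = 1.6514.
Step 4: Continuity-corrected z = (R + 0.5 - E[R]) / SD[R] = (6 + 0.5 - 7.0000) / 1.6514 = -0.3028.
Step 5: Two-sided p-value via normal approximation = 2*(1 - Phi(|z|)) = 0.762069.
Step 6: alpha = 0.05. fail to reject H0.

R = 6, z = -0.3028, p = 0.762069, fail to reject H0.


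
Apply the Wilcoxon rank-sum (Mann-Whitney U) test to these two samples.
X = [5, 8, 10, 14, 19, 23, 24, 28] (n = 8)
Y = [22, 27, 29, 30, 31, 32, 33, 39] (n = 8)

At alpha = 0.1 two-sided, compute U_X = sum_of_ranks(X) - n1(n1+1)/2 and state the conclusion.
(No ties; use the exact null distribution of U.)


Step 1: Combine and sort all 16 observations; assign midranks.
sorted (value, group): (5,X), (8,X), (10,X), (14,X), (19,X), (22,Y), (23,X), (24,X), (27,Y), (28,X), (29,Y), (30,Y), (31,Y), (32,Y), (33,Y), (39,Y)
ranks: 5->1, 8->2, 10->3, 14->4, 19->5, 22->6, 23->7, 24->8, 27->9, 28->10, 29->11, 30->12, 31->13, 32->14, 33->15, 39->16
Step 2: Rank sum for X: R1 = 1 + 2 + 3 + 4 + 5 + 7 + 8 + 10 = 40.
Step 3: U_X = R1 - n1(n1+1)/2 = 40 - 8*9/2 = 40 - 36 = 4.
       U_Y = n1*n2 - U_X = 64 - 4 = 60.
Step 4: No ties, so the exact null distribution of U (based on enumerating the C(16,8) = 12870 equally likely rank assignments) gives the two-sided p-value.
Step 5: p-value = 0.001865; compare to alpha = 0.1. reject H0.

U_X = 4, p = 0.001865, reject H0 at alpha = 0.1.


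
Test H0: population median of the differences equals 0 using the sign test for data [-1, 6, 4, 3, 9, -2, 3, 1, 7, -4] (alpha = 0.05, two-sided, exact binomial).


Step 1: Discard zero differences. Original n = 10; n_eff = number of nonzero differences = 10.
Nonzero differences (with sign): -1, +6, +4, +3, +9, -2, +3, +1, +7, -4
Step 2: Count signs: positive = 7, negative = 3.
Step 3: Under H0: P(positive) = 0.5, so the number of positives S ~ Bin(10, 0.5).
Step 4: Two-sided exact p-value = sum of Bin(10,0.5) probabilities at or below the observed probability = 0.343750.
Step 5: alpha = 0.05. fail to reject H0.

n_eff = 10, pos = 7, neg = 3, p = 0.343750, fail to reject H0.


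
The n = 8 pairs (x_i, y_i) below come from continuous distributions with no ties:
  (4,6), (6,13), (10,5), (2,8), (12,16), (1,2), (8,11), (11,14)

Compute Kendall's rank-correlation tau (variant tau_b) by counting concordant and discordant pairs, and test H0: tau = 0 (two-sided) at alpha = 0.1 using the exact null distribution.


Step 1: Enumerate the 28 unordered pairs (i,j) with i<j and classify each by sign(x_j-x_i) * sign(y_j-y_i).
  (1,2):dx=+2,dy=+7->C; (1,3):dx=+6,dy=-1->D; (1,4):dx=-2,dy=+2->D; (1,5):dx=+8,dy=+10->C
  (1,6):dx=-3,dy=-4->C; (1,7):dx=+4,dy=+5->C; (1,8):dx=+7,dy=+8->C; (2,3):dx=+4,dy=-8->D
  (2,4):dx=-4,dy=-5->C; (2,5):dx=+6,dy=+3->C; (2,6):dx=-5,dy=-11->C; (2,7):dx=+2,dy=-2->D
  (2,8):dx=+5,dy=+1->C; (3,4):dx=-8,dy=+3->D; (3,5):dx=+2,dy=+11->C; (3,6):dx=-9,dy=-3->C
  (3,7):dx=-2,dy=+6->D; (3,8):dx=+1,dy=+9->C; (4,5):dx=+10,dy=+8->C; (4,6):dx=-1,dy=-6->C
  (4,7):dx=+6,dy=+3->C; (4,8):dx=+9,dy=+6->C; (5,6):dx=-11,dy=-14->C; (5,7):dx=-4,dy=-5->C
  (5,8):dx=-1,dy=-2->C; (6,7):dx=+7,dy=+9->C; (6,8):dx=+10,dy=+12->C; (7,8):dx=+3,dy=+3->C
Step 2: C = 22, D = 6, total pairs = 28.
Step 3: tau = (C - D)/(n(n-1)/2) = (22 - 6)/28 = 0.571429.
Step 4: Exact two-sided p-value (enumerate n! = 40320 permutations of y under H0): p = 0.061012.
Step 5: alpha = 0.1. reject H0.

tau_b = 0.5714 (C=22, D=6), p = 0.061012, reject H0.


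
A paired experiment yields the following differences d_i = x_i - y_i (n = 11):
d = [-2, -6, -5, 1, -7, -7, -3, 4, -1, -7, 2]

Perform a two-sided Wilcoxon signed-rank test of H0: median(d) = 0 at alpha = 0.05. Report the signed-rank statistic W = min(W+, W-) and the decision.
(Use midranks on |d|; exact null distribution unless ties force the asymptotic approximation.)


Step 1: Drop any zero differences (none here) and take |d_i|.
|d| = [2, 6, 5, 1, 7, 7, 3, 4, 1, 7, 2]
Step 2: Midrank |d_i| (ties get averaged ranks).
ranks: |2|->3.5, |6|->8, |5|->7, |1|->1.5, |7|->10, |7|->10, |3|->5, |4|->6, |1|->1.5, |7|->10, |2|->3.5
Step 3: Attach original signs; sum ranks with positive sign and with negative sign.
W+ = 1.5 + 6 + 3.5 = 11
W- = 3.5 + 8 + 7 + 10 + 10 + 5 + 1.5 + 10 = 55
(Check: W+ + W- = 66 should equal n(n+1)/2 = 66.)
Step 4: Test statistic W = min(W+, W-) = 11.
Step 5: Ties in |d|, so use the tie-corrected normal approximation.
        E[W] = n(n+1)/4 = 11*12/4 = 33.
        Tie groups: |d|=1 (t=2), |d|=2 (t=2), |d|=7 (t=3); sum(t^3 - t) = 36.
        Var[W] = n(n+1)(2n+1)/24 - sum(t^3-t)/48 = 3036/24 - 36/48 = 125.75.
        z = (W - E[W]) / sqrt(Var[W]) = (11 - 33) / 11.2138 = -1.9619.
        Two-sided p = 2*Phi(z) = 0.049778.
Step 6: alpha = 0.05. reject H0.

W+ = 11, W- = 55, W = min = 11, p = 0.049778, reject H0.


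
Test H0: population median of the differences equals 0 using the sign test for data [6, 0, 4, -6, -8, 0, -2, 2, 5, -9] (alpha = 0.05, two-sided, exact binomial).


Step 1: Discard zero differences. Original n = 10; n_eff = number of nonzero differences = 8.
Nonzero differences (with sign): +6, +4, -6, -8, -2, +2, +5, -9
Step 2: Count signs: positive = 4, negative = 4.
Step 3: Under H0: P(positive) = 0.5, so the number of positives S ~ Bin(8, 0.5).
Step 4: Two-sided exact p-value = sum of Bin(8,0.5) probabilities at or below the observed probability = 1.000000.
Step 5: alpha = 0.05. fail to reject H0.

n_eff = 8, pos = 4, neg = 4, p = 1.000000, fail to reject H0.


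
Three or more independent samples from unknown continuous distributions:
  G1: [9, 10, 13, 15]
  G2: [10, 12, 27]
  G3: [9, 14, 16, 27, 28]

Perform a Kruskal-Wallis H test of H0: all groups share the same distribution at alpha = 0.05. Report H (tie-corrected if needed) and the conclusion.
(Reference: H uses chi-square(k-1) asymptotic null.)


Step 1: Combine all N = 12 observations and assign midranks.
sorted (value, group, rank): (9,G1,1.5), (9,G3,1.5), (10,G1,3.5), (10,G2,3.5), (12,G2,5), (13,G1,6), (14,G3,7), (15,G1,8), (16,G3,9), (27,G2,10.5), (27,G3,10.5), (28,G3,12)
Step 2: Sum ranks within each group.
R_1 = 19 (n_1 = 4)
R_2 = 19 (n_2 = 3)
R_3 = 40 (n_3 = 5)
Step 3: H = 12/(N(N+1)) * sum(R_i^2/n_i) - 3(N+1)
     = 12/(12*13) * (19^2/4 + 19^2/3 + 40^2/5) - 3*13
     = 0.076923 * 530.583 - 39
     = 1.814103.
Step 4: Ties present; correction factor C = 1 - 18/(12^3 - 12) = 0.989510. Corrected H = 1.814103 / 0.989510 = 1.833333.
Step 5: Under H0, H ~ chi^2(2); p-value = 0.399850.
Step 6: alpha = 0.05. fail to reject H0.

H = 1.8333, df = 2, p = 0.399850, fail to reject H0.


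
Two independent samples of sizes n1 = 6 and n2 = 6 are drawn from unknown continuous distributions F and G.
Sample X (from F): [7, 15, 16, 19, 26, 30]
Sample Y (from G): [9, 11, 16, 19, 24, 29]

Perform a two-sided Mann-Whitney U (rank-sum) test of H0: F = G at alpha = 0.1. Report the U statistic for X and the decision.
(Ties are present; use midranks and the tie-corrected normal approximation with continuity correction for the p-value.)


Step 1: Combine and sort all 12 observations; assign midranks.
sorted (value, group): (7,X), (9,Y), (11,Y), (15,X), (16,X), (16,Y), (19,X), (19,Y), (24,Y), (26,X), (29,Y), (30,X)
ranks: 7->1, 9->2, 11->3, 15->4, 16->5.5, 16->5.5, 19->7.5, 19->7.5, 24->9, 26->10, 29->11, 30->12
Step 2: Rank sum for X: R1 = 1 + 4 + 5.5 + 7.5 + 10 + 12 = 40.
Step 3: U_X = R1 - n1(n1+1)/2 = 40 - 6*7/2 = 40 - 21 = 19.
       U_Y = n1*n2 - U_X = 36 - 19 = 17.
Step 4: Ties are present, so use the tie-corrected normal approximation (with continuity correction) for the p-value.
Step 5: p-value = 0.935962; compare to alpha = 0.1. fail to reject H0.

U_X = 19, p = 0.935962, fail to reject H0 at alpha = 0.1.


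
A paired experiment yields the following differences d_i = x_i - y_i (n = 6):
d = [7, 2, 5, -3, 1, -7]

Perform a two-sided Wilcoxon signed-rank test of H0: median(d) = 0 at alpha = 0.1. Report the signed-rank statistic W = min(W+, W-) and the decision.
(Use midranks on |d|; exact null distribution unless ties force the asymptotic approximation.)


Step 1: Drop any zero differences (none here) and take |d_i|.
|d| = [7, 2, 5, 3, 1, 7]
Step 2: Midrank |d_i| (ties get averaged ranks).
ranks: |7|->5.5, |2|->2, |5|->4, |3|->3, |1|->1, |7|->5.5
Step 3: Attach original signs; sum ranks with positive sign and with negative sign.
W+ = 5.5 + 2 + 4 + 1 = 12.5
W- = 3 + 5.5 = 8.5
(Check: W+ + W- = 21 should equal n(n+1)/2 = 21.)
Step 4: Test statistic W = min(W+, W-) = 8.5.
Step 5: Ties in |d|, so use the tie-corrected normal approximation.
        E[W] = n(n+1)/4 = 6*7/4 = 10.5.
        Tie groups: |d|=7 (t=2); sum(t^3 - t) = 6.
        Var[W] = n(n+1)(2n+1)/24 - sum(t^3-t)/48 = 546/24 - 6/48 = 22.625.
        z = (W - E[W]) / sqrt(Var[W]) = (8.5 - 10.5) / 4.7566 = -0.4205.
        Two-sided p = 2*Phi(z) = 0.674142.
Step 6: alpha = 0.1. fail to reject H0.

W+ = 12.5, W- = 8.5, W = min = 8.5, p = 0.674142, fail to reject H0.


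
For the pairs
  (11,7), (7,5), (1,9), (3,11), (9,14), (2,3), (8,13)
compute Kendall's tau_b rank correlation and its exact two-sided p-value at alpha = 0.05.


Step 1: Enumerate the 21 unordered pairs (i,j) with i<j and classify each by sign(x_j-x_i) * sign(y_j-y_i).
  (1,2):dx=-4,dy=-2->C; (1,3):dx=-10,dy=+2->D; (1,4):dx=-8,dy=+4->D; (1,5):dx=-2,dy=+7->D
  (1,6):dx=-9,dy=-4->C; (1,7):dx=-3,dy=+6->D; (2,3):dx=-6,dy=+4->D; (2,4):dx=-4,dy=+6->D
  (2,5):dx=+2,dy=+9->C; (2,6):dx=-5,dy=-2->C; (2,7):dx=+1,dy=+8->C; (3,4):dx=+2,dy=+2->C
  (3,5):dx=+8,dy=+5->C; (3,6):dx=+1,dy=-6->D; (3,7):dx=+7,dy=+4->C; (4,5):dx=+6,dy=+3->C
  (4,6):dx=-1,dy=-8->C; (4,7):dx=+5,dy=+2->C; (5,6):dx=-7,dy=-11->C; (5,7):dx=-1,dy=-1->C
  (6,7):dx=+6,dy=+10->C
Step 2: C = 14, D = 7, total pairs = 21.
Step 3: tau = (C - D)/(n(n-1)/2) = (14 - 7)/21 = 0.333333.
Step 4: Exact two-sided p-value (enumerate n! = 5040 permutations of y under H0): p = 0.381349.
Step 5: alpha = 0.05. fail to reject H0.

tau_b = 0.3333 (C=14, D=7), p = 0.381349, fail to reject H0.


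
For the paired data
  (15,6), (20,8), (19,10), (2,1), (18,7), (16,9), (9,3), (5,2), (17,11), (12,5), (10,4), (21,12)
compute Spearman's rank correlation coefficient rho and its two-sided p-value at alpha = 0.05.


Step 1: Rank x and y separately (midranks; no ties here).
rank(x): 15->6, 20->11, 19->10, 2->1, 18->9, 16->7, 9->3, 5->2, 17->8, 12->5, 10->4, 21->12
rank(y): 6->6, 8->8, 10->10, 1->1, 7->7, 9->9, 3->3, 2->2, 11->11, 5->5, 4->4, 12->12
Step 2: d_i = R_x(i) - R_y(i); compute d_i^2.
  (6-6)^2=0, (11-8)^2=9, (10-10)^2=0, (1-1)^2=0, (9-7)^2=4, (7-9)^2=4, (3-3)^2=0, (2-2)^2=0, (8-11)^2=9, (5-5)^2=0, (4-4)^2=0, (12-12)^2=0
sum(d^2) = 26.
Step 3: rho = 1 - 6*26 / (12*(12^2 - 1)) = 1 - 156/1716 = 0.909091.
Step 4: Under H0, t = rho * sqrt((n-2)/(1-rho^2)) = 6.9007 ~ t(10).
Step 5: Two-sided p-value from the t-distribution with 10 df = 0.000042.
Step 6: alpha = 0.05. reject H0.

rho = 0.9091, p = 0.000042, reject H0 at alpha = 0.05.


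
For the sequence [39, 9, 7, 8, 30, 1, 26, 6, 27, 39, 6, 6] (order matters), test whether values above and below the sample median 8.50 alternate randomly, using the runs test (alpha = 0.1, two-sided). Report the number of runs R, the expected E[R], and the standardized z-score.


Step 1: Compute median = 8.50; label A = above, B = below.
Labels in order: AABBABABAABB  (n_A = 6, n_B = 6)
Step 2: Count runs R = 8.
Step 3: Under H0 (random ordering), E[R] = 2*n_A*n_B/(n_A+n_B) + 1 = 2*6*6/12 + 1 = 7.0000.
        Var[R] = 2*n_A*n_B*(2*n_A*n_B - n_A - n_B) / ((n_A+n_B)^2 * (n_A+n_B-1)) = 4320/1584 = 2.7273.
        SD[R] = 1.6514.
Step 4: Continuity-corrected z = (R - 0.5 - E[R]) / SD[R] = (8 - 0.5 - 7.0000) / 1.6514 = 0.3028.
Step 5: Two-sided p-value via normal approximation = 2*(1 - Phi(|z|)) = 0.762069.
Step 6: alpha = 0.1. fail to reject H0.

R = 8, z = 0.3028, p = 0.762069, fail to reject H0.


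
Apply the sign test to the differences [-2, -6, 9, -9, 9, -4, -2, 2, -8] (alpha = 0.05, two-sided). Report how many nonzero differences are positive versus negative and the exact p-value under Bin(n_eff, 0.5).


Step 1: Discard zero differences. Original n = 9; n_eff = number of nonzero differences = 9.
Nonzero differences (with sign): -2, -6, +9, -9, +9, -4, -2, +2, -8
Step 2: Count signs: positive = 3, negative = 6.
Step 3: Under H0: P(positive) = 0.5, so the number of positives S ~ Bin(9, 0.5).
Step 4: Two-sided exact p-value = sum of Bin(9,0.5) probabilities at or below the observed probability = 0.507812.
Step 5: alpha = 0.05. fail to reject H0.

n_eff = 9, pos = 3, neg = 6, p = 0.507812, fail to reject H0.
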